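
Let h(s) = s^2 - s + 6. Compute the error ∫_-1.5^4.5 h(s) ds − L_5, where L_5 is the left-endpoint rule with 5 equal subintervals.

Exact integral: ∫_-1.5^4.5 h(s) ds = 58.5.
L_5 = 52.74.
Error = 58.5 − 52.74 = 5.76.

5.76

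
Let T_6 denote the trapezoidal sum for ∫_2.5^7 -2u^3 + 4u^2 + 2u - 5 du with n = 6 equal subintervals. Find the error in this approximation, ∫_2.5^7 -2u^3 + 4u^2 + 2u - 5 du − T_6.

Exact integral: ∫_2.5^7 f(u) du = -724.21875.
T_6 = -734.5546875.
Error = -724.21875 − (-734.5546875) = 10.3359375.

10.3359375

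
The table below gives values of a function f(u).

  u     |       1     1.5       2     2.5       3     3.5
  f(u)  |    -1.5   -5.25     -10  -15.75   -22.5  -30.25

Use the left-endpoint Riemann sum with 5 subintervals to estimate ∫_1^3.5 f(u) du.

-27.5

Δu = 0.5.
Sum = 0.5·[(-1.5) + (-5.25) + (-10) + (-15.75) + (-22.5)] = -27.5.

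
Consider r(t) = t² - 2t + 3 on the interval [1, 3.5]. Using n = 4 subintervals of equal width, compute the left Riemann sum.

8.41796875

Δt = (3.5 − 1)/4 = 0.625.
Left endpoints: 1, 1.625, 2.25, 2.875.
r(1) = 2, r(1.625) = 2.390625, r(2.25) = 3.5625, r(2.875) = 5.515625.
Sum = Δt · [r(1) + r(1.625) + r(2.25) + r(2.875)].
Sum = 8.41796875.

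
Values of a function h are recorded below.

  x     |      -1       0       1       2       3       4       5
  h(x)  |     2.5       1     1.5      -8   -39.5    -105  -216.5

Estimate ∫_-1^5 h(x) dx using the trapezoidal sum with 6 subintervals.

Δx = 1.
T_6 = (1/2)·[2.5 + 2·1 + 2·1.5 + 2·(-8) + 2·(-39.5) + 2·(-105) + (-216.5)] = -257.

-257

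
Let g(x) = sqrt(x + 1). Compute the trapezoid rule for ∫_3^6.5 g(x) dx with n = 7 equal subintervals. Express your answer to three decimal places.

Δx = (6.5 − 3)/7 = 0.5.
g(3) ≈ 2.000, g(3.5) ≈ 2.121, g(4) ≈ 2.236, g(4.5) ≈ 2.345, g(5) ≈ 2.449, g(5.5) ≈ 2.550, g(6) ≈ 2.646, g(6.5) ≈ 2.739.
T_7 = (Δx/2)·[g(x_0) + 2g(x_1) + ... + 2g(x_{6}) + g(x_7)].
Sum ≈ 8.358.

8.358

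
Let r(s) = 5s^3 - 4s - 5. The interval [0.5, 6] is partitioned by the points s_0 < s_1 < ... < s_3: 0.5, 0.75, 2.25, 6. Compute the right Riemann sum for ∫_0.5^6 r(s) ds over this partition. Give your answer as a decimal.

4004.20703125

Subinterval widths: 0.25, 1.5, 3.75.
Right endpoints: 0.75, 2.25, 6.
r(0.75) = -5.890625, r(2.25) = 42.953125, r(6) = 1051.
Sum = Σ Δs_i · r(s_i).
Sum = 4004.20703125.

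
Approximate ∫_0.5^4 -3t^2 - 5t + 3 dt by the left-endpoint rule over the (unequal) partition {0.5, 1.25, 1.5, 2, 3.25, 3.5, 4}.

-68.40625

Subinterval widths: 0.75, 0.25, 0.5, 1.25, 0.25, 0.5.
Left endpoints: 0.5, 1.25, 1.5, 2, 3.25, 3.5.
f(0.5) = -0.25, f(1.25) = -7.9375, f(1.5) = -11.25, f(2) = -19, f(3.25) = -44.9375, f(3.5) = -51.25.
Sum = Σ Δt_i · f(t_i).
Sum = -68.40625.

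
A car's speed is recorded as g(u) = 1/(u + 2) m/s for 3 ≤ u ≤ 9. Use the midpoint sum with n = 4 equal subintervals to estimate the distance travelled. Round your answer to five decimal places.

0.78554

Δu = (9 − 3)/4 = 1.5.
Midpoints: 3.75, 5.25, 6.75, 8.25.
g(3.75) = 4/23, g(5.25) = 4/29, g(6.75) = 4/35, g(8.25) = 4/41.
Sum = Δu · [g(3.75) + g(5.25) + g(6.75) + g(8.25)].
Sum ≈ 0.78554.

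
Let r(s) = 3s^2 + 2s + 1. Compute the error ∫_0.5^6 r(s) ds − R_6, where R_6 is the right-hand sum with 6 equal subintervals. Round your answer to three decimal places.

Exact integral: ∫_0.5^6 r(s) ds = 257.125.
R_6 ≈ 313.63368.
Error ≈ 257.125 − 313.63368 ≈ -56.509.

-56.509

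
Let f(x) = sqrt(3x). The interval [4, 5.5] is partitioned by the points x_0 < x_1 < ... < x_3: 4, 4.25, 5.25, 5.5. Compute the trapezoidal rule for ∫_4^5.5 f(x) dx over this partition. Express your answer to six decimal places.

5.652853

Subinterval widths: 0.25, 1, 0.25.
f(4) ≈ 3.464102, f(4.25) ≈ 3.570714, f(5.25) ≈ 3.968627, f(5.5) ≈ 4.062019.
On each subinterval the trapezoid contributes (Δx_i/2)·[f(x_{i-1}) + f(x_i)].
Sum ≈ 5.652853.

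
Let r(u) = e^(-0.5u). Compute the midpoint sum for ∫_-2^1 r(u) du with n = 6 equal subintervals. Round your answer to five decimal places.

4.21252

Δu = (1 − (-2))/6 = 0.5.
Midpoints: -1.75, -1.25, -0.75, -0.25, 0.25, 0.75.
r(-1.75) ≈ 2.39888, r(-1.25) ≈ 1.86825, r(-0.75) ≈ 1.45499, r(-0.25) ≈ 1.13315, r(0.25) ≈ 0.88250, r(0.75) ≈ 0.68729.
Sum = Δu · [r(-1.75) + r(-1.25) + r(-0.75) + ...].
Sum ≈ 4.21252.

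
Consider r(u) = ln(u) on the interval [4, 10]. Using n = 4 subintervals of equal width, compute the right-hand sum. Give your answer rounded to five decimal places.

Δu = (10 − 4)/4 = 1.5.
Right endpoints: 5.5, 7, 8.5, 10.
r(5.5) ≈ 1.70475, r(7) ≈ 1.94591, r(8.5) ≈ 2.14007, r(10) ≈ 2.30259.
Sum = Δu · [r(5.5) + r(7) + r(8.5) + r(10)].
Sum ≈ 12.13996.

12.13996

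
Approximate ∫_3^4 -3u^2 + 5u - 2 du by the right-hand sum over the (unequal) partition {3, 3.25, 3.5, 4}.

Subinterval widths: 0.25, 0.25, 0.5.
Right endpoints: 3.25, 3.5, 4.
f(3.25) = -17.4375, f(3.5) = -21.25, f(4) = -30.
Sum = Σ Δu_i · f(u_i).
Sum = -24.671875.

-24.671875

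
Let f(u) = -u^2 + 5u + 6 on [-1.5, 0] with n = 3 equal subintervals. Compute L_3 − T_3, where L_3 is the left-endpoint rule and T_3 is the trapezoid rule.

-2.4375

L_3 = -0.25.
T_3 = 2.1875.
L_3 − T_3 = -2.4375.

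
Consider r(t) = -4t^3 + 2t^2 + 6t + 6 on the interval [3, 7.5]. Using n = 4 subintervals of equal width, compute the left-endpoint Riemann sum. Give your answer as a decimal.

-1888.83984375

Δt = (7.5 − 3)/4 = 1.125.
Left endpoints: 3, 4.125, 5.25, 6.375.
r(3) = -66, r(4.125) = -215.9765625, r(5.25) = -486.1875, r(6.375) = -910.8046875.
Sum = Δt · [r(3) + r(4.125) + r(5.25) + r(6.375)].
Sum = -1888.83984375.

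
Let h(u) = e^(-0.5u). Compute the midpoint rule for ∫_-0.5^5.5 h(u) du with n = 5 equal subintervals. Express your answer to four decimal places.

Δu = (5.5 − (-0.5))/5 = 1.2.
Midpoints: 0.1, 1.3, 2.5, 3.7, 4.9.
h(0.1) ≈ 0.9512, h(1.3) ≈ 0.5220, h(2.5) ≈ 0.2865, h(3.7) ≈ 0.1572, h(4.9) ≈ 0.0863.
Sum = Δu · [h(0.1) + h(1.3) + h(2.5) + h(3.7) + h(4.9)].
Sum ≈ 2.4040.

2.4040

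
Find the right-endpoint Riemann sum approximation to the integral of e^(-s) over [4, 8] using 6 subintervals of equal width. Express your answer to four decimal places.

Δs = (8 − 4)/6 = 2/3.
Right endpoints: 14/3, 16/3, 6, 20/3, 22/3, 8.
f(14/3) ≈ 0.0094, f(16/3) ≈ 0.0048, f(6) ≈ 0.0025, f(20/3) ≈ 0.0013, f(22/3) ≈ 0.0007, f(8) ≈ 0.0003.
Sum = Δs · [f(14/3) + f(16/3) + f(6) + ...].
Sum ≈ 0.0126.

0.0126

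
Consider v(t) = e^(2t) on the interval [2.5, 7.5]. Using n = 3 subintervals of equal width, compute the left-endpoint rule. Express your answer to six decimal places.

Δt = (7.5 − 2.5)/3 = 5/3.
Left endpoints: 2.5, 25/6, 35/6.
v(2.5) ≈ 148.413159, v(25/6) ≈ 4160.262005, v(35/6) ≈ 116618.903998.
Sum = Δt · [v(2.5) + v(25/6) + v(35/6)].
Sum ≈ 201545.965270.

201545.965270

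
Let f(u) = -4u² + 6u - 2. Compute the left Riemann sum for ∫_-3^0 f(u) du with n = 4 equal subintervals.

-90.375

Δu = (0 − (-3))/4 = 0.75.
Left endpoints: -3, -2.25, -1.5, -0.75.
f(-3) = -56, f(-2.25) = -35.75, f(-1.5) = -20, f(-0.75) = -8.75.
Sum = Δu · [f(-3) + f(-2.25) + f(-1.5) + f(-0.75)].
Sum = -90.375.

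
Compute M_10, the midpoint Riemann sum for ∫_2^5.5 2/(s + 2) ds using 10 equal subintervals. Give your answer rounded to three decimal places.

1.257

Δs = (5.5 − 2)/10 = 0.35.
Midpoints: 2.175, 2.525, 2.875, 3.225, 3.575, 3.925, 4.275, 4.625, 4.975, 5.325.
f(2.175) = 80/167, f(2.525) = 80/181, f(2.875) = 16/39, f(3.225) = 80/209, f(3.575) = 80/223, f(3.925) = 80/237, f(4.275) = 80/251, f(4.625) = 16/53, f(4.975) = 80/279, f(5.325) = 80/293.
Sum = Δs · [f(2.175) + f(2.525) + f(2.875) + ...].
Sum ≈ 1.257.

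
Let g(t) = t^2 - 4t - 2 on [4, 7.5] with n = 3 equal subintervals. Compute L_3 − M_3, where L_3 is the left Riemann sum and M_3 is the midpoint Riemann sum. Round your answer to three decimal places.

-14.122

L_3 ≈ 17.27315.
M_3 ≈ 31.39468.
L_3 − M_3 ≈ -14.122.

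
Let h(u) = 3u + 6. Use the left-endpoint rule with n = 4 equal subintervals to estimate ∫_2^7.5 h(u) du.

Δu = (7.5 − 2)/4 = 1.375.
Left endpoints: 2, 3.375, 4.75, 6.125.
h(2) = 12, h(3.375) = 16.125, h(4.75) = 20.25, h(6.125) = 24.375.
Sum = Δu · [h(2) + h(3.375) + h(4.75) + h(6.125)].
Sum = 100.03125.

100.03125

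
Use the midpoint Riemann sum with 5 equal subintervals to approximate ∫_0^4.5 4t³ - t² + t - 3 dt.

368.415

Δt = (4.5 − 0)/5 = 0.9.
Midpoints: 0.45, 1.35, 2.25, 3.15, 4.05.
f(0.45) = -2.388, f(1.35) = 6.369, f(2.25) = 39.75, f(3.15) = 115.251, f(4.05) = 250.368.
Sum = Δt · [f(0.45) + f(1.35) + f(2.25) + f(3.15) + f(4.05)].
Sum = 368.415.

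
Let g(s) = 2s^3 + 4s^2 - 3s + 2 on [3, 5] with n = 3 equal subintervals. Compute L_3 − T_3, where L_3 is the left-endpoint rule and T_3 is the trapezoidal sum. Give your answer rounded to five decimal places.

-84.66667

L_3 ≈ 302.1481481.
T_3 ≈ 386.8148148.
L_3 − T_3 ≈ -84.66667.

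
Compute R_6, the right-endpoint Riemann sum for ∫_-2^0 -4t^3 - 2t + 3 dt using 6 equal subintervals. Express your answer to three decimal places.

Δt = (0 − (-2))/6 = 1/3.
Right endpoints: -5/3, -4/3, -1, -2/3, -1/3, 0.
f(-5/3) = 671/27, f(-4/3) = 409/27, f(-1) = 9, f(-2/3) = 149/27, f(-1/3) = 103/27, f(0) = 3.
Sum = Δt · [f(-5/3) + f(-4/3) + f(-1) + ...].
Sum ≈ 20.444.

20.444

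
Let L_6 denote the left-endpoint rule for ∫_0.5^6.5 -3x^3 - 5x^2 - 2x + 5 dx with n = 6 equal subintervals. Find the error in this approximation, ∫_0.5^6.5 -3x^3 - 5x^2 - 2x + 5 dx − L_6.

Exact integral: ∫_0.5^6.5 f(x) dx = -1808.25.
L_6 = -1322.
Error = -1808.25 − (-1322) = -486.25.

-486.25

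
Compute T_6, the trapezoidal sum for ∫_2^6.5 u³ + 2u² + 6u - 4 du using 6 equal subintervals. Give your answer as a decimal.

Δu = (6.5 − 2)/6 = 0.75.
f(2) = 24, f(2.75) = 48.421875, f(3.5) = 84.375, f(4.25) = 134.390625, f(5) = 201, f(5.75) = 286.734375, f(6.5) = 394.125.
T_6 = (Δu/2)·[f(u_0) + 2f(u_1) + ... + 2f(u_{5}) + f(u_6)].
Sum = 722.98828125.

722.98828125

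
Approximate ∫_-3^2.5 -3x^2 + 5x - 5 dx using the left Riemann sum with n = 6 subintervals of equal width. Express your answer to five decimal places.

Δx = (2.5 − (-3))/6 = 11/12.
Left endpoints: -3, -25/12, -7/6, -0.25, 2/3, 19/12.
f(-3) = -47, f(-25/12) = -28.4375, f(-7/6) = -179/12, f(-0.25) = -6.4375, f(2/3) = -3, f(19/12) = -221/48.
Sum = Δx · [f(-3) + f(-25/12) + f(-7/6) + ...].
Sum ≈ -95.69618.

-95.69618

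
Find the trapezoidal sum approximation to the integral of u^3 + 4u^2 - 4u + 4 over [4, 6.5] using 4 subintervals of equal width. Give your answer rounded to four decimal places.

623.8135

Δu = (6.5 − 4)/4 = 0.625.
f(4) = 116, f(4.625) = 87037/512, f(5.25) = 237.953125, f(5.875) = 164527/512, f(6.5) = 421.625.
T_4 = (Δu/2)·[f(u_0) + 2f(u_1) + 2f(u_2) + 2f(u_3) + f(u_4)].
Sum ≈ 623.8135.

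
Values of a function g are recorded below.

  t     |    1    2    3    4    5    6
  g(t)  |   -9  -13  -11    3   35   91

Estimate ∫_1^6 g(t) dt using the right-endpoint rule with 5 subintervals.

Δt = 1.
Sum = 1·[(-13) + (-11) + 3 + 35 + 91] = 105.

105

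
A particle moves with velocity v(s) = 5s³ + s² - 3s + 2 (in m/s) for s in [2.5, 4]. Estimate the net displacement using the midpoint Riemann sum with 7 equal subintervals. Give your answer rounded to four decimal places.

Δs = (4 − 2.5)/7 = 3/14.
Midpoints: 73/28, 79/28, 85/28, 3.25, 97/28, 103/28, 109/28.
v(73/28) = 1966505/21952, v(79/28) = 2498039/21952, v(85/28) = 3116909/21952, v(3.25) = 174.453125, v(97/28) = 4642577/21952, v(103/28) = 5562335/21952, v(109/28) = 6595349/21952.
Sum = Δs · [v(73/28) + v(79/28) + v(85/28) + ...].
Sum ≈ 275.3863.

275.3863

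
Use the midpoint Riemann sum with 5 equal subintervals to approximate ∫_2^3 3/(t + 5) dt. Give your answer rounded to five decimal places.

Δt = (3 − 2)/5 = 0.2.
Midpoints: 2.1, 2.3, 2.5, 2.7, 2.9.
f(2.1) = 30/71, f(2.3) = 30/73, f(2.5) = 0.4, f(2.7) = 30/77, f(2.9) = 30/79.
Sum = Δt · [f(2.1) + f(2.3) + f(2.5) + f(2.7) + f(2.9)].
Sum ≈ 0.40057.

0.40057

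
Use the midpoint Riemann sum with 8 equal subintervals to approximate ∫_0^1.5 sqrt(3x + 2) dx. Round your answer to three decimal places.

3.055

Δx = (1.5 − 0)/8 = 0.1875.
Midpoints: 0.09375, 0.28125, 0.46875, 0.65625, 0.84375, 1.03125, 1.21875, 1.40625.
f(0.09375) ≈ 1.510, f(0.28125) ≈ 1.686, f(0.46875) ≈ 1.846, f(0.65625) ≈ 1.992, f(0.84375) ≈ 2.129, f(1.03125) ≈ 2.257, f(1.21875) ≈ 2.378, f(1.40625) ≈ 2.494.
Sum = Δx · [f(0.09375) + f(0.28125) + f(0.46875) + ...].
Sum ≈ 3.055.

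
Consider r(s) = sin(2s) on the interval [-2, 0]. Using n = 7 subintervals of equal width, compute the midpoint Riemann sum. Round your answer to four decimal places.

-0.8382

Δs = (0 − (-2))/7 = 2/7.
Midpoints: -13/7, -11/7, -9/7, -1, -5/7, -3/7, -1/7.
r(-13/7) ≈ 0.5419, r(-11/7) ≈ 0.0013, r(-9/7) ≈ -0.5398, r(-1) ≈ -0.9093, r(-5/7) ≈ -0.9899, r(-3/7) ≈ -0.7560, r(-1/7) ≈ -0.2818.
Sum = Δs · [r(-13/7) + r(-11/7) + r(-9/7) + ...].
Sum ≈ -0.8382.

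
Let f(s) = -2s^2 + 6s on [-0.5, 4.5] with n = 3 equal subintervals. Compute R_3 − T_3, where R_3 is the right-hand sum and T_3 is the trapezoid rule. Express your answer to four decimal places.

R_3 ≈ -13.796296.
T_3 ≈ -5.462963.
R_3 − T_3 ≈ -8.3333.

-8.3333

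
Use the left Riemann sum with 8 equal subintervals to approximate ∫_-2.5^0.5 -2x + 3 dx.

16.125

Δx = (0.5 − (-2.5))/8 = 0.375.
Left endpoints: -2.5, -2.125, -1.75, -1.375, -1, -0.625, -0.25, 0.125.
f(-2.5) = 8, f(-2.125) = 7.25, f(-1.75) = 6.5, f(-1.375) = 5.75, f(-1) = 5, f(-0.625) = 4.25, f(-0.25) = 3.5, f(0.125) = 2.75.
Sum = Δx · [f(-2.5) + f(-2.125) + f(-1.75) + ...].
Sum = 16.125.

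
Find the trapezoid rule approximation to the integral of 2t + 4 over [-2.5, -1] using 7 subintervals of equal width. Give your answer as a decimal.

0.75

Δt = (-1 − (-2.5))/7 = 3/14.
f(-2.5) = -1, f(-16/7) = -4/7, f(-29/14) = -1/7, f(-13/7) = 2/7, f(-23/14) = 5/7, f(-10/7) = 8/7, f(-17/14) = 11/7, f(-1) = 2.
T_7 = (Δt/2)·[f(t_0) + 2f(t_1) + ... + 2f(t_{6}) + f(t_7)].
Sum = 0.75.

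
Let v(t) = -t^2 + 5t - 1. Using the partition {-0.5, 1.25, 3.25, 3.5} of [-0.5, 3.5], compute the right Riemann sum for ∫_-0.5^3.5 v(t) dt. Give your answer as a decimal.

Subinterval widths: 1.75, 2, 0.25.
Right endpoints: 1.25, 3.25, 3.5.
v(1.25) = 3.6875, v(3.25) = 4.6875, v(3.5) = 4.25.
Sum = Σ Δt_i · v(t_i).
Sum = 16.890625.

16.890625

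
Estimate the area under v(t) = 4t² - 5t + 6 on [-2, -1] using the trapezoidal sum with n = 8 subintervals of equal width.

Δt = (-1 − (-2))/8 = 0.125.
v(-2) = 32, v(-1.875) = 29.4375, v(-1.75) = 27, v(-1.625) = 24.6875, v(-1.5) = 22.5, v(-1.375) = 20.4375, v(-1.25) = 18.5, v(-1.125) = 16.6875, v(-1) = 15.
T_8 = (Δt/2)·[v(t_0) + 2v(t_1) + ... + 2v(t_{7}) + v(t_8)].
Sum = 22.84375.

22.84375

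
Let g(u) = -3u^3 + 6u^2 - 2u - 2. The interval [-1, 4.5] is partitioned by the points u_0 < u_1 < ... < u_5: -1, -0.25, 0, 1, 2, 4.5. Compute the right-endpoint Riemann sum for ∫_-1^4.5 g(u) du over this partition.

-415.49609375

Subinterval widths: 0.75, 0.25, 1, 1, 2.5.
Right endpoints: -0.25, 0, 1, 2, 4.5.
g(-0.25) = -1.078125, g(0) = -2, g(1) = -1, g(2) = -6, g(4.5) = -162.875.
Sum = Σ Δu_i · g(u_i).
Sum = -415.49609375.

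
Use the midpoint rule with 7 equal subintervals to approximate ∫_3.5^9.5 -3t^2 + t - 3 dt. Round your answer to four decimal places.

-792.3980

Δt = (9.5 − 3.5)/7 = 6/7.
Midpoints: 55/14, 67/14, 79/14, 6.5, 103/14, 115/14, 127/14.
f(55/14) = -8893/196, f(67/14) = -13117/196, f(79/14) = -18205/196, f(6.5) = -123.25, f(103/14) = -30973/196, f(115/14) = -38653/196, f(127/14) = -47197/196.
Sum = Δt · [f(55/14) + f(67/14) + f(79/14) + ...].
Sum ≈ -792.3980.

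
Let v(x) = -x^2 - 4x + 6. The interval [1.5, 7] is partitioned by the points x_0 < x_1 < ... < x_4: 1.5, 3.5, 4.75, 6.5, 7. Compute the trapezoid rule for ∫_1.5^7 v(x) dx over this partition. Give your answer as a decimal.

-176.28125

Subinterval widths: 2, 1.25, 1.75, 0.5.
v(1.5) = -2.25, v(3.5) = -20.25, v(4.75) = -35.5625, v(6.5) = -62.25, v(7) = -71.
On each subinterval the trapezoid contributes (Δx_i/2)·[v(x_{i-1}) + v(x_i)].
Sum = -176.28125.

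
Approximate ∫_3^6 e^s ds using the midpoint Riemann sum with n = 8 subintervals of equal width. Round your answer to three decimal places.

381.106

Δs = (6 − 3)/8 = 0.375.
Midpoints: 3.1875, 3.5625, 3.9375, 4.3125, 4.6875, 5.0625, 5.4375, 5.8125.
f(3.1875) ≈ 24.228, f(3.5625) ≈ 35.251, f(3.9375) ≈ 51.290, f(4.3125) ≈ 74.627, f(4.6875) ≈ 108.581, f(5.0625) ≈ 157.985, f(5.4375) ≈ 229.867, f(5.8125) ≈ 334.454.
Sum = Δs · [f(3.1875) + f(3.5625) + f(3.9375) + ...].
Sum ≈ 381.106.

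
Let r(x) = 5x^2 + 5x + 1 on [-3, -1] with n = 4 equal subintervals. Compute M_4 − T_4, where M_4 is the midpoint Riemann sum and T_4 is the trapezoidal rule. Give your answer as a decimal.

-0.625

M_4 = 25.125.
T_4 = 25.75.
M_4 − T_4 = -0.625.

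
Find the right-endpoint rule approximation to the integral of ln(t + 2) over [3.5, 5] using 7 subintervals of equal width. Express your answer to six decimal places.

2.770946

Δt = (5 − 3.5)/7 = 3/14.
Right endpoints: 26/7, 55/14, 29/7, 61/14, 32/7, 67/14, 5.
f(26/7) ≈ 1.742969, f(55/14) ≈ 1.779783, f(29/7) ≈ 1.815290, f(61/14) ≈ 1.849579, f(32/7) ≈ 1.882731, f(67/14) ≈ 1.914820, f(5) ≈ 1.945910.
Sum = Δt · [f(26/7) + f(55/14) + f(29/7) + ...].
Sum ≈ 2.770946.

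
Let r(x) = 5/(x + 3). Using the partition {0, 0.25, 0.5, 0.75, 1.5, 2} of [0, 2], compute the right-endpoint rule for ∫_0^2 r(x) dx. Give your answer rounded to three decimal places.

Subinterval widths: 0.25, 0.25, 0.25, 0.75, 0.5.
Right endpoints: 0.25, 0.5, 0.75, 1.5, 2.
r(0.25) = 20/13, r(0.5) = 10/7, r(0.75) = 4/3, r(1.5) = 10/9, r(2) = 1.
Sum = Σ Δx_i · r(x_i).
Sum ≈ 2.408.

2.408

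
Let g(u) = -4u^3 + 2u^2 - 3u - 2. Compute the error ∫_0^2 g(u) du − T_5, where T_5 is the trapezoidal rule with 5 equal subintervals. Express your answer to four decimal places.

Exact integral: ∫_0^2 g(u) du ≈ -20.666667.
T_5 = -21.2.
Error ≈ -20.666667 − (-21.2) ≈ 0.5333.

0.5333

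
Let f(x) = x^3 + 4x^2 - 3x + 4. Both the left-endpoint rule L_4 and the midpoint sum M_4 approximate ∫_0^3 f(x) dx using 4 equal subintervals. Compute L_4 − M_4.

L_4 = 36.890625.
M_4 = 53.5546875.
L_4 − M_4 = -16.6640625.

-16.6640625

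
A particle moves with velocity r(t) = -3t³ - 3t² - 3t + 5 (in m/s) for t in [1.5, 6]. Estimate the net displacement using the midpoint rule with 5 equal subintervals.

-1197.7903125

Δt = (6 − 1.5)/5 = 0.9.
Midpoints: 1.95, 2.85, 3.75, 4.65, 5.55.
r(1.95) = -34.502125, r(2.85) = -97.364875, r(3.75) = -206.640625, r(4.65) = -375.451375, r(5.55) = -616.919125.
Sum = Δt · [r(1.95) + r(2.85) + r(3.75) + r(4.65) + r(5.55)].
Sum = -1197.7903125.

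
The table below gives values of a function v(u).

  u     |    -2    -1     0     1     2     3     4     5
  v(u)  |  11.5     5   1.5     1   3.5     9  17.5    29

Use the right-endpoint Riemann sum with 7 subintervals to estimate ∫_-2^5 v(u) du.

66.5

Δu = 1.
Sum = 1·[5 + 1.5 + 1 + 3.5 + 9 + 17.5 + 29] = 66.5.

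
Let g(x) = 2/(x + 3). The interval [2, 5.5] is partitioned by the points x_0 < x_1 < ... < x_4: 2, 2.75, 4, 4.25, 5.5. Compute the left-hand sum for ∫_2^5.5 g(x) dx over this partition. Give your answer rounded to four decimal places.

1.1510

Subinterval widths: 0.75, 1.25, 0.25, 1.25.
Left endpoints: 2, 2.75, 4, 4.25.
g(2) = 0.4, g(2.75) = 8/23, g(4) = 2/7, g(4.25) = 8/29.
Sum = Σ Δx_i · g(x_i).
Sum ≈ 1.1510.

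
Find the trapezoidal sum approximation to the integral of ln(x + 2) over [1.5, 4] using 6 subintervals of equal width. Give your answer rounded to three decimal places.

Δx = (4 − 1.5)/6 = 5/12.
f(1.5) ≈ 1.253, f(23/12) ≈ 1.365, f(7/3) ≈ 1.466, f(2.75) ≈ 1.558, f(19/6) ≈ 1.642, f(43/12) ≈ 1.720, f(4) ≈ 1.792.
T_6 = (Δx/2)·[f(x_0) + 2f(x_1) + ... + 2f(x_{5}) + f(x_6)].
Sum ≈ 3.864.

3.864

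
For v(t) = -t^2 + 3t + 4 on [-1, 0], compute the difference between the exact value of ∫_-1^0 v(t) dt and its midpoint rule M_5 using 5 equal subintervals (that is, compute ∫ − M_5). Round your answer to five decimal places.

Exact integral: ∫_-1^0 v(t) dt ≈ 2.1666667.
M_5 = 2.17.
Error ≈ 2.1666667 − 2.17 ≈ -0.00333.

-0.00333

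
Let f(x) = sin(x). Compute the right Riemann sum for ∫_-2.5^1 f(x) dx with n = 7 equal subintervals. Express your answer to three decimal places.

-0.953

Δx = (1 − (-2.5))/7 = 0.5.
Right endpoints: -2, -1.5, -1, -0.5, 0, 0.5, 1.
f(-2) ≈ -0.909, f(-1.5) ≈ -0.997, f(-1) ≈ -0.841, f(-0.5) ≈ -0.479, f(0) ≈ 0.000, f(0.5) ≈ 0.479, f(1) ≈ 0.841.
Sum = Δx · [f(-2) + f(-1.5) + f(-1) + ...].
Sum ≈ -0.953.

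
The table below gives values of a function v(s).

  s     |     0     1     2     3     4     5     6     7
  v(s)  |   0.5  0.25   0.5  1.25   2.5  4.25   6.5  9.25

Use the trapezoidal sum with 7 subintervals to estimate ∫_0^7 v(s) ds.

Δs = 1.
T_7 = (1/2)·[0.5 + 2·0.25 + 2·0.5 + 2·1.25 + 2·2.5 + 2·4.25 + 2·6.5 + 9.25] = 20.125.

20.125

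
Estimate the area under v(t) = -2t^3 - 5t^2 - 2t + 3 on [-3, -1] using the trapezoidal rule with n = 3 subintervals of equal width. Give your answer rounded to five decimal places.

Δt = (-1 − (-3))/3 = 2/3.
v(-3) = 18, v(-7/3) = 158/27, v(-5/3) = 46/27, v(-1) = 2.
T_3 = (Δt/2)·[v(t_0) + 2v(t_1) + 2v(t_2) + v(t_3)].
Sum ≈ 11.70370.

11.70370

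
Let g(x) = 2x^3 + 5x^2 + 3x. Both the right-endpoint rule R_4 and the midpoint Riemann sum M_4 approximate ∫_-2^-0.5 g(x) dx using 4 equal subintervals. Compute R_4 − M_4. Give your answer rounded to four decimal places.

R_4 ≈ -0.275391.
M_4 ≈ -0.424805.
R_4 − M_4 ≈ 0.1494.

0.1494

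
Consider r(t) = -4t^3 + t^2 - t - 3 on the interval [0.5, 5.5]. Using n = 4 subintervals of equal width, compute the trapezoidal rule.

-935.15625

Δt = (5.5 − 0.5)/4 = 1.25.
r(0.5) = -3.75, r(1.75) = -23.125, r(3) = -105, r(4.25) = -296.25, r(5.5) = -643.75.
T_4 = (Δt/2)·[r(t_0) + 2r(t_1) + 2r(t_2) + 2r(t_3) + r(t_4)].
Sum = -935.15625.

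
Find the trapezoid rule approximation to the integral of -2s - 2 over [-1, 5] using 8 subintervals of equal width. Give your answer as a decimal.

Δs = (5 − (-1))/8 = 0.75.
f(-1) = 0, f(-0.25) = -1.5, f(0.5) = -3, f(1.25) = -4.5, f(2) = -6, f(2.75) = -7.5, f(3.5) = -9, f(4.25) = -10.5, f(5) = -12.
T_8 = (Δs/2)·[f(s_0) + 2f(s_1) + ... + 2f(s_{7}) + f(s_8)].
Sum = -36.

-36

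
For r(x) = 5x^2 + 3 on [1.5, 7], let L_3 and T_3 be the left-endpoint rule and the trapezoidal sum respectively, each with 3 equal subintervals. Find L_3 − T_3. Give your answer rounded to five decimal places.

L_3 ≈ 383.6759259.
T_3 ≈ 597.9467593.
L_3 − T_3 ≈ -214.27083.

-214.27083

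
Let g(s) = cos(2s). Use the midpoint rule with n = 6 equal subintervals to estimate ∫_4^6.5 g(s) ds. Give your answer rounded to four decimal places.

-0.2930

Δs = (6.5 − 4)/6 = 5/12.
Midpoints: 101/24, 4.625, 121/24, 131/24, 5.875, 151/24.
g(101/24) ≈ -0.5335, g(4.625) ≈ -0.9848, g(121/24) ≈ -0.7909, g(131/24) ≈ -0.0788, g(5.875) ≈ 0.6849, g(151/24) ≈ 0.9999.
Sum = Δs · [g(101/24) + g(4.625) + g(121/24) + ...].
Sum ≈ -0.2930.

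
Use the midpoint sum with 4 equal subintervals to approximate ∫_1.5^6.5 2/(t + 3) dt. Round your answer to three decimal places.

Δt = (6.5 − 1.5)/4 = 1.25.
Midpoints: 2.125, 3.375, 4.625, 5.875.
f(2.125) = 16/41, f(3.375) = 16/51, f(4.625) = 16/61, f(5.875) = 16/71.
Sum = Δt · [f(2.125) + f(3.375) + f(4.625) + f(5.875)].
Sum ≈ 1.490.

1.490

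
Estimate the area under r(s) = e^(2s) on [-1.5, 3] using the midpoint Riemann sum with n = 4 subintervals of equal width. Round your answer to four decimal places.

164.6855

Δs = (3 − (-1.5))/4 = 1.125.
Midpoints: -0.9375, 0.1875, 1.3125, 2.4375.
r(-0.9375) ≈ 0.1534, r(0.1875) ≈ 1.4550, r(1.3125) ≈ 13.8046, r(2.4375) ≈ 130.9742.
Sum = Δs · [r(-0.9375) + r(0.1875) + r(1.3125) + r(2.4375)].
Sum ≈ 164.6855.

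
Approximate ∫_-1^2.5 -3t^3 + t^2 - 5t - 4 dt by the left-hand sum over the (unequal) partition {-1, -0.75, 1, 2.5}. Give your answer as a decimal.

Subinterval widths: 0.25, 1.75, 1.5.
Left endpoints: -1, -0.75, 1.
f(-1) = 5, f(-0.75) = 1.578125, f(1) = -11.
Sum = Σ Δt_i · f(t_i).
Sum = -12.48828125.

-12.48828125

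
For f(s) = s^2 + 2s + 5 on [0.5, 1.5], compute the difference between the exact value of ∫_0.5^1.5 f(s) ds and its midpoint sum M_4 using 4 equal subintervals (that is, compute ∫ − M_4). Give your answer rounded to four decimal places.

0.0052

Exact integral: ∫_0.5^1.5 f(s) ds ≈ 8.083333.
M_4 = 8.078125.
Error ≈ 8.083333 − 8.078125 ≈ 0.0052.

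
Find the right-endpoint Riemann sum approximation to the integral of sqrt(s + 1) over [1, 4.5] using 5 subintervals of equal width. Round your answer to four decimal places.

7.0336

Δs = (4.5 − 1)/5 = 0.7.
Right endpoints: 1.7, 2.4, 3.1, 3.8, 4.5.
f(1.7) ≈ 1.6432, f(2.4) ≈ 1.8439, f(3.1) ≈ 2.0248, f(3.8) ≈ 2.1909, f(4.5) ≈ 2.3452.
Sum = Δs · [f(1.7) + f(2.4) + f(3.1) + f(3.8) + f(4.5)].
Sum ≈ 7.0336.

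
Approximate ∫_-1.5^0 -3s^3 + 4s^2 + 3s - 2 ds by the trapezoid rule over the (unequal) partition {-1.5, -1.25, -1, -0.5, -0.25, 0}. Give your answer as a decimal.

Subinterval widths: 0.25, 0.25, 0.5, 0.25, 0.25.
f(-1.5) = 12.625, f(-1.25) = 6.359375, f(-1) = 2, f(-0.5) = -2.125, f(-0.25) = -2.453125, f(0) = -2.
On each subinterval the trapezoid contributes (Δs_i/2)·[f(s_{i-1}) + f(s_i)].
Sum = 2.2578125.

2.2578125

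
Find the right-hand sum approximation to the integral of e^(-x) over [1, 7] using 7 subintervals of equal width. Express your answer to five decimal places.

Δx = (7 − 1)/7 = 6/7.
Right endpoints: 13/7, 19/7, 25/7, 31/7, 37/7, 43/7, 7.
f(13/7) ≈ 0.15612, f(19/7) ≈ 0.06625, f(25/7) ≈ 0.02812, f(31/7) ≈ 0.01193, f(37/7) ≈ 0.00506, f(43/7) ≈ 0.00215, f(7) ≈ 0.00091.
Sum = Δx · [f(13/7) + f(19/7) + f(25/7) + ...].
Sum ≈ 0.23189.

0.23189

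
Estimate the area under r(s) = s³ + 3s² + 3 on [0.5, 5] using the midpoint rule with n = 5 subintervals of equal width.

291.1921875

Δs = (5 − 0.5)/5 = 0.9.
Midpoints: 0.95, 1.85, 2.75, 3.65, 4.55.
r(0.95) = 6.564875, r(1.85) = 19.599125, r(2.75) = 46.484375, r(3.65) = 91.594625, r(4.55) = 159.303875.
Sum = Δs · [r(0.95) + r(1.85) + r(2.75) + r(3.65) + r(4.55)].
Sum = 291.1921875.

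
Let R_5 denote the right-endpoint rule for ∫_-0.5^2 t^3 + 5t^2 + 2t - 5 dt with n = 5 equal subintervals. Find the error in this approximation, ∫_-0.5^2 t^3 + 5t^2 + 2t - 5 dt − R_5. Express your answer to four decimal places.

Exact integral: ∫_-0.5^2 f(t) dt ≈ 8.776042.
R_5 = 17.5.
Error ≈ 8.776042 − 17.5 ≈ -8.7240.

-8.7240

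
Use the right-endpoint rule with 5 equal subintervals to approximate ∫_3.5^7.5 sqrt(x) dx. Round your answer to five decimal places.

Δx = (7.5 − 3.5)/5 = 0.8.
Right endpoints: 4.3, 5.1, 5.9, 6.7, 7.5.
f(4.3) ≈ 2.07364, f(5.1) ≈ 2.25832, f(5.9) ≈ 2.42899, f(6.7) ≈ 2.58844, f(7.5) ≈ 2.73861.
Sum = Δx · [f(4.3) + f(5.1) + f(5.9) + f(6.7) + f(7.5)].
Sum ≈ 9.67040.

9.67040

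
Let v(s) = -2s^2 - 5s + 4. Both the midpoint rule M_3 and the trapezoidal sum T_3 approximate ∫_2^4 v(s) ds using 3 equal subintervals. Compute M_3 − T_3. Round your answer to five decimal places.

0.44444

M_3 ≈ -59.1851852.
T_3 ≈ -59.6296296.
M_3 − T_3 ≈ 0.44444.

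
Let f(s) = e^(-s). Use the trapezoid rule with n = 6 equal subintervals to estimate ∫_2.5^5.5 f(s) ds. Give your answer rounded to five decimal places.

0.07962

Δs = (5.5 − 2.5)/6 = 0.5.
f(2.5) ≈ 0.08208, f(3) ≈ 0.04979, f(3.5) ≈ 0.03020, f(4) ≈ 0.01832, f(4.5) ≈ 0.01111, f(5) ≈ 0.00674, f(5.5) ≈ 0.00409.
T_6 = (Δs/2)·[f(s_0) + 2f(s_1) + ... + 2f(s_{5}) + f(s_6)].
Sum ≈ 0.07962.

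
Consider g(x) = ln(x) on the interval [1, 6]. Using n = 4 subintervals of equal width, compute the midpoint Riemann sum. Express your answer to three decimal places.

Δx = (6 − 1)/4 = 1.25.
Midpoints: 1.625, 2.875, 4.125, 5.375.
g(1.625) ≈ 0.486, g(2.875) ≈ 1.056, g(4.125) ≈ 1.417, g(5.375) ≈ 1.682.
Sum = Δx · [g(1.625) + g(2.875) + g(4.125) + g(5.375)].
Sum ≈ 5.800.

5.800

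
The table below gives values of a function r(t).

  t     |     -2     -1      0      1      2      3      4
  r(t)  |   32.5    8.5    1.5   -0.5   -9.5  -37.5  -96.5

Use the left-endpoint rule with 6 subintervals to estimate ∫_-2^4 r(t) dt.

-5

Δt = 1.
Sum = 1·[32.5 + 8.5 + 1.5 + (-0.5) + (-9.5) + (-37.5)] = -5.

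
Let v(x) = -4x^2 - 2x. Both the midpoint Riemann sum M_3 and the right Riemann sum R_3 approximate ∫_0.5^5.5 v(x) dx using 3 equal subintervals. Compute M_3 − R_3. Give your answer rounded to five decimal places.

M_3 ≈ -247.0370370.
R_3 ≈ -369.2592593.
M_3 − R_3 ≈ 122.22222.

122.22222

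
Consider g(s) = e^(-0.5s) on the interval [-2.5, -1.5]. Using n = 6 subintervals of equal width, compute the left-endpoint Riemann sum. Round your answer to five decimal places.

Δs = (-1.5 − (-2.5))/6 = 1/6.
Left endpoints: -2.5, -7/3, -13/6, -2, -11/6, -5/3.
g(-2.5) ≈ 3.49034, g(-7/3) ≈ 3.21127, g(-13/6) ≈ 2.95451, g(-2) ≈ 2.71828, g(-11/6) ≈ 2.50094, g(-5/3) ≈ 2.30098.
Sum = Δs · [g(-2.5) + g(-7/3) + g(-13/6) + ...].
Sum ≈ 2.86272.

2.86272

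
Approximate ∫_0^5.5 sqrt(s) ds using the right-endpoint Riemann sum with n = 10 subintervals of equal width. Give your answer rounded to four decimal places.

9.1646

Δs = (5.5 − 0)/10 = 0.55.
Right endpoints: 0.55, 1.1, 1.65, 2.2, 2.75, 3.3, 3.85, 4.4, 4.95, 5.5.
f(0.55) ≈ 0.7416, f(1.1) ≈ 1.0488, f(1.65) ≈ 1.2845, f(2.2) ≈ 1.4832, f(2.75) ≈ 1.6583, f(3.3) ≈ 1.8166, f(3.85) ≈ 1.9621, f(4.4) ≈ 2.0976, f(4.95) ≈ 2.2249, f(5.5) ≈ 2.3452.
Sum = Δs · [f(0.55) + f(1.1) + f(1.65) + ...].
Sum ≈ 9.1646.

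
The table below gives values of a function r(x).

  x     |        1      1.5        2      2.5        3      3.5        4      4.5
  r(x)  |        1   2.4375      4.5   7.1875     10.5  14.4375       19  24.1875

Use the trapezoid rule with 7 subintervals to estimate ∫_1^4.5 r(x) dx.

Δx = 0.5.
T_7 = (0.5/2)·[1 + 2·2.4375 + 2·4.5 + 2·7.1875 + 2·10.5 + 2·14.4375 + 2·19 + 24.1875] = 35.328125.

35.328125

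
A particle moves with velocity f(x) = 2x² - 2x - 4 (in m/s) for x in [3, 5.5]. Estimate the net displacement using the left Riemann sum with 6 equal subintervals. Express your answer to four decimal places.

53.9988

Δx = (5.5 − 3)/6 = 5/12.
Left endpoints: 3, 41/12, 23/6, 4.25, 14/3, 61/12.
f(3) = 8, f(41/12) = 901/72, f(23/6) = 319/18, f(4.25) = 23.625, f(14/3) = 272/9, f(61/12) = 2701/72.
Sum = Δx · [f(3) + f(41/12) + f(23/6) + ...].
Sum ≈ 53.9988.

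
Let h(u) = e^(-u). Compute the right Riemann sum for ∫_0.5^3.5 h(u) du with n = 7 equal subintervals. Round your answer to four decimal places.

0.4616

Δu = (3.5 − 0.5)/7 = 3/7.
Right endpoints: 13/14, 19/14, 25/14, 31/14, 37/14, 43/14, 3.5.
h(13/14) ≈ 0.3951, h(19/14) ≈ 0.2574, h(25/14) ≈ 0.1677, h(31/14) ≈ 0.1092, h(37/14) ≈ 0.0712, h(43/14) ≈ 0.0464, h(3.5) ≈ 0.0302.
Sum = Δu · [h(13/14) + h(19/14) + h(25/14) + ...].
Sum ≈ 0.4616.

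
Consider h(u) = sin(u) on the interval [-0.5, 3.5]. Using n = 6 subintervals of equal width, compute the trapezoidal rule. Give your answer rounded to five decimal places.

1.74635

Δu = (3.5 − (-0.5))/6 = 2/3.
h(-0.5) ≈ -0.47943, h(1/6) ≈ 0.16590, h(5/6) ≈ 0.74018, h(1.5) ≈ 0.99749, h(13/6) ≈ 0.82766, h(17/6) ≈ 0.30340, h(3.5) ≈ -0.35078.
T_6 = (Δu/2)·[h(u_0) + 2h(u_1) + ... + 2h(u_{5}) + h(u_6)].
Sum ≈ 1.74635.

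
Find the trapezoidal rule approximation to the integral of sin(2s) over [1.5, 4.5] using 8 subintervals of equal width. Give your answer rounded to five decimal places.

-0.03757

Δs = (4.5 − 1.5)/8 = 0.375.
f(1.5) ≈ 0.14112, f(1.875) ≈ -0.57156, f(2.25) ≈ -0.97753, f(2.625) ≈ -0.85893, f(3) ≈ -0.27942, f(3.375) ≈ 0.45004, f(3.75) ≈ 0.93800, f(4.125) ≈ 0.92260, f(4.5) ≈ 0.41212.
T_8 = (Δs/2)·[f(s_0) + 2f(s_1) + ... + 2f(s_{7}) + f(s_8)].
Sum ≈ -0.03757.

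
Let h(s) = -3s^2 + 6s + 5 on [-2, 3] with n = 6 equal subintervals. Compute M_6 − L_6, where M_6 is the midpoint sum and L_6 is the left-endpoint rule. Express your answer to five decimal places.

8.85417

M_6 ≈ 5.8680556.
L_6 ≈ -2.9861111.
M_6 − L_6 ≈ 8.85417.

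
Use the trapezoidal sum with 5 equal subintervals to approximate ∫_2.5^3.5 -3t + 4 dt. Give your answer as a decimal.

Δt = (3.5 − 2.5)/5 = 0.2.
f(2.5) = -3.5, f(2.7) = -4.1, f(2.9) = -4.7, f(3.1) = -5.3, f(3.3) = -5.9, f(3.5) = -6.5.
T_5 = (Δt/2)·[f(t_0) + 2f(t_1) + ... + 2f(t_{4}) + f(t_5)].
Sum = -5.

-5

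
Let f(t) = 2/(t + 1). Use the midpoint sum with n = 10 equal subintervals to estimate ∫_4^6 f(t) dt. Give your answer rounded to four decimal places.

Δt = (6 − 4)/10 = 0.2.
Midpoints: 4.1, 4.3, 4.5, 4.7, 4.9, 5.1, 5.3, 5.5, 5.7, 5.9.
f(4.1) = 20/51, f(4.3) = 20/53, f(4.5) = 4/11, f(4.7) = 20/57, f(4.9) = 20/59, f(5.1) = 20/61, f(5.3) = 20/63, f(5.5) = 4/13, f(5.7) = 20/67, f(5.9) = 20/69.
Sum = Δt · [f(4.1) + f(4.3) + f(4.5) + ...].
Sum ≈ 0.6729.

0.6729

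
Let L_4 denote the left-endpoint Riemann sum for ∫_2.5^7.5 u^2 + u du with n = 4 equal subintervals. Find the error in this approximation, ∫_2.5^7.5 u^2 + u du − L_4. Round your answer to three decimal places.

Exact integral: ∫_2.5^7.5 f(u) du ≈ 160.41667.
L_4 = 127.34375.
Error ≈ 160.41667 − 127.34375 ≈ 33.073.

33.073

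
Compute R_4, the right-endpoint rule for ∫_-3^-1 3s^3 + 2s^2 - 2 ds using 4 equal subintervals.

-32.5

Δs = (-1 − (-3))/4 = 0.5.
Right endpoints: -2.5, -2, -1.5, -1.
f(-2.5) = -36.375, f(-2) = -18, f(-1.5) = -7.625, f(-1) = -3.
Sum = Δs · [f(-2.5) + f(-2) + f(-1.5) + f(-1)].
Sum = -32.5.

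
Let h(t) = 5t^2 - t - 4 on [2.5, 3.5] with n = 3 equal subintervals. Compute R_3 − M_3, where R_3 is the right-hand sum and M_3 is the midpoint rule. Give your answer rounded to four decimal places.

R_3 ≈ 43.342593.
M_3 ≈ 38.370370.
R_3 − M_3 ≈ 4.9722.

4.9722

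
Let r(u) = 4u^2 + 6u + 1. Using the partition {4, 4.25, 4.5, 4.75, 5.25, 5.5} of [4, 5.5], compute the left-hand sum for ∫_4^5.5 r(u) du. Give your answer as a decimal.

169.75

Subinterval widths: 0.25, 0.25, 0.25, 0.5, 0.25.
Left endpoints: 4, 4.25, 4.5, 4.75, 5.25.
r(4) = 89, r(4.25) = 98.75, r(4.5) = 109, r(4.75) = 119.75, r(5.25) = 142.75.
Sum = Σ Δu_i · r(u_i).
Sum = 169.75.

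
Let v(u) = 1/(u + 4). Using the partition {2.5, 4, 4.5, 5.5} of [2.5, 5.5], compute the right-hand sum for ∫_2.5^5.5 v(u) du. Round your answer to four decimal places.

0.3516

Subinterval widths: 1.5, 0.5, 1.
Right endpoints: 4, 4.5, 5.5.
v(4) = 0.125, v(4.5) = 2/17, v(5.5) = 2/19.
Sum = Σ Δu_i · v(u_i).
Sum ≈ 0.3516.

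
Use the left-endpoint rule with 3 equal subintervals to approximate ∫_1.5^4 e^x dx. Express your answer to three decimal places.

32.102

Δx = (4 − 1.5)/3 = 5/6.
Left endpoints: 1.5, 7/3, 19/6.
f(1.5) ≈ 4.482, f(7/3) ≈ 10.312, f(19/6) ≈ 23.728.
Sum = Δx · [f(1.5) + f(7/3) + f(19/6)].
Sum ≈ 32.102.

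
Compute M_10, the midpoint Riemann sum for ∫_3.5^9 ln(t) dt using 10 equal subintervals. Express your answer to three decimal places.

Δt = (9 − 3.5)/10 = 0.55.
Midpoints: 3.775, 4.325, 4.875, 5.425, 5.975, 6.525, 7.075, 7.625, 8.175, 8.725.
f(3.775) ≈ 1.328, f(4.325) ≈ 1.464, f(4.875) ≈ 1.584, f(5.425) ≈ 1.691, f(5.975) ≈ 1.788, f(6.525) ≈ 1.876, f(7.075) ≈ 1.957, f(7.625) ≈ 2.031, f(8.175) ≈ 2.101, f(8.725) ≈ 2.166.
Sum = Δt · [f(3.775) + f(4.325) + f(4.875) + ...].
Sum ≈ 9.893.

9.893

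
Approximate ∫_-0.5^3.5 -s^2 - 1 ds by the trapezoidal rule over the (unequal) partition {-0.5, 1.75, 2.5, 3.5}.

-20.46875

Subinterval widths: 2.25, 0.75, 1.
f(-0.5) = -1.25, f(1.75) = -4.0625, f(2.5) = -7.25, f(3.5) = -13.25.
On each subinterval the trapezoid contributes (Δs_i/2)·[f(s_{i-1}) + f(s_i)].
Sum = -20.46875.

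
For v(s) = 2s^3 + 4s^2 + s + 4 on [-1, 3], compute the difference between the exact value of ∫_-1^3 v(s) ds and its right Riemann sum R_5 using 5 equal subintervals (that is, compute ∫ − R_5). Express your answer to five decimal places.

Exact integral: ∫_-1^3 v(s) ds ≈ 97.3333333.
R_5 = 138.4.
Error ≈ 97.3333333 − 138.4 ≈ -41.06667.

-41.06667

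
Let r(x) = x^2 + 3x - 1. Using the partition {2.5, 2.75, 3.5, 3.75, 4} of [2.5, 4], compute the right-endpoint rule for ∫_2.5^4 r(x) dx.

32.84375

Subinterval widths: 0.25, 0.75, 0.25, 0.25.
Right endpoints: 2.75, 3.5, 3.75, 4.
r(2.75) = 14.8125, r(3.5) = 21.75, r(3.75) = 24.3125, r(4) = 27.
Sum = Σ Δx_i · r(x_i).
Sum = 32.84375.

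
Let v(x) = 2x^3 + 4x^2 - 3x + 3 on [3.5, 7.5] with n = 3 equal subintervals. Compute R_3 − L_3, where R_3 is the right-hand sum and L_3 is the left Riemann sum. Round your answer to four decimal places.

1229.3333

R_3 ≈ 2616.851852.
L_3 ≈ 1387.518519.
R_3 − L_3 ≈ 1229.3333.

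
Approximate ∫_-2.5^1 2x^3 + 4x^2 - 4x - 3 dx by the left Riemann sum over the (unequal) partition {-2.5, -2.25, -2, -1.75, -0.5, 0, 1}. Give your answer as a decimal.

Subinterval widths: 0.25, 0.25, 0.25, 1.25, 0.5, 1.
Left endpoints: -2.5, -2.25, -2, -1.75, -0.5, 0.
f(-2.5) = 0.75, f(-2.25) = 3.46875, f(-2) = 5, f(-1.75) = 5.53125, f(-0.5) = -0.25, f(0) = -3.
Sum = Σ Δx_i · f(x_i).
Sum = 6.09375.

6.09375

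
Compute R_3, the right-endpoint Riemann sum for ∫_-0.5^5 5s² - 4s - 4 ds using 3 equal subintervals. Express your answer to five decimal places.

245.71759

Δs = (5 − (-0.5))/3 = 11/6.
Right endpoints: 4/3, 19/6, 5.
f(4/3) = -4/9, f(19/6) = 1205/36, f(5) = 101.
Sum = Δs · [f(4/3) + f(19/6) + f(5)].
Sum ≈ 245.71759.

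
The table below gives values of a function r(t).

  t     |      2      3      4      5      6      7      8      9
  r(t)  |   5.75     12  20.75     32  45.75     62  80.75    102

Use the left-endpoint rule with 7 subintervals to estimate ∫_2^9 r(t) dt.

259

Δt = 1.
Sum = 1·[5.75 + 12 + 20.75 + 32 + 45.75 + 62 + 80.75] = 259.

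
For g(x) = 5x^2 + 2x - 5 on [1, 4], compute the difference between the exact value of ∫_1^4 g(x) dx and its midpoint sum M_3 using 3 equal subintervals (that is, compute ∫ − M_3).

Exact integral: ∫_1^4 g(x) dx = 105.
M_3 = 103.75.
Error = 105 − 103.75 = 1.25.

1.25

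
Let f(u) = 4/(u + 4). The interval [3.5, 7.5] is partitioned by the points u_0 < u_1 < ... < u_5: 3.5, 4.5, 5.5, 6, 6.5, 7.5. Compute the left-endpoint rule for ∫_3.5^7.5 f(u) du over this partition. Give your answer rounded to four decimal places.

1.7954

Subinterval widths: 1, 1, 0.5, 0.5, 1.
Left endpoints: 3.5, 4.5, 5.5, 6, 6.5.
f(3.5) = 8/15, f(4.5) = 8/17, f(5.5) = 8/19, f(6) = 0.4, f(6.5) = 8/21.
Sum = Σ Δu_i · f(u_i).
Sum ≈ 1.7954.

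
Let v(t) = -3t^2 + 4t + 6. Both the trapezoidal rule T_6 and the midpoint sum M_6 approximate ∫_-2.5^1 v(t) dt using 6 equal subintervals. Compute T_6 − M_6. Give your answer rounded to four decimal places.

-0.8932

T_6 ≈ -6.720486.
M_6 ≈ -5.827257.
T_6 − M_6 ≈ -0.8932.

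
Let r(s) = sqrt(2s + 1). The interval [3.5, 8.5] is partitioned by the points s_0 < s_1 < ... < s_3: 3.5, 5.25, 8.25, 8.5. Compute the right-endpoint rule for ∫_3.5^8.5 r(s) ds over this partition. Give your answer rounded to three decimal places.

19.545

Subinterval widths: 1.75, 3, 0.25.
Right endpoints: 5.25, 8.25, 8.5.
r(5.25) ≈ 3.391, r(8.25) ≈ 4.183, r(8.5) ≈ 4.243.
Sum = Σ Δs_i · r(s_i).
Sum ≈ 19.545.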